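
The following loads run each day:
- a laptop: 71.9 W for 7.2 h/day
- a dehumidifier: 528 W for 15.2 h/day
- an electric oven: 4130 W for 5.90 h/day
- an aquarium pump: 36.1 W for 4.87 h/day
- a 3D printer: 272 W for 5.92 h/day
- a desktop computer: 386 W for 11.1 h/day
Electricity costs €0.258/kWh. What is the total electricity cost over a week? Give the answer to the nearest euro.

€70

laptop: 71.9 W × 7.2 h × 7 d = 3,624 Wh = 3.624 kWh
dehumidifier: 528 W × 15.2 h × 7 d = 56,179 Wh = 56.18 kWh
electric oven: 4130 W × 5.90 h × 7 d = 170,569 Wh = 170.6 kWh
aquarium pump: 36.1 W × 4.87 h × 7 d = 1,231 Wh = 1.231 kWh
3D printer: 272 W × 5.92 h × 7 d = 11,272 Wh = 11.27 kWh
desktop computer: 386 W × 11.1 h × 7 d = 29,992 Wh = 29.99 kWh
Total energy = 3.624 + 56.18 + 170.6 + 1.231 + 11.27 + 29.99 = 272.9 kWh
Cost = 272.9 kWh × €0.258 = €70.40 ≈ €70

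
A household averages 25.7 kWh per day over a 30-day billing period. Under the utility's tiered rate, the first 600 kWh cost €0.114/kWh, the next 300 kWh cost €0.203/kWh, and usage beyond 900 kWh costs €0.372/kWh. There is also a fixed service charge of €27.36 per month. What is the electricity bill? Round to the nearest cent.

Usage = 25.7 kWh/day × 30 days = 771 kWh
First 600 kWh × €0.114 = €68.40
Next 171 kWh × €0.203 = €34.71
Remaining tier: 0 kWh (not reached)
Energy charge = €103.11; + service €27.36 = €130.47

€130.47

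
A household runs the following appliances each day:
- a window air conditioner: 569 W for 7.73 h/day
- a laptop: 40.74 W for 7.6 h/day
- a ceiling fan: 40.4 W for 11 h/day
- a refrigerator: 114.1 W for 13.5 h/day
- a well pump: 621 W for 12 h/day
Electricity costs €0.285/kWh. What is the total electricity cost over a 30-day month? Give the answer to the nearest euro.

€121

window air conditioner: 569 W × 7.73 h × 30 d = 131,951 Wh = 132 kWh
laptop: 40.74 W × 7.6 h × 30 d = 9,289 Wh = 9.289 kWh
ceiling fan: 40.4 W × 11 h × 30 d = 13,332 Wh = 13.33 kWh
refrigerator: 114.1 W × 13.5 h × 30 d = 46,210 Wh = 46.21 kWh
well pump: 621 W × 12 h × 30 d = 223,560 Wh = 223.6 kWh
Total energy = 132 + 9.289 + 13.33 + 46.21 + 223.6 = 424.3 kWh
Cost = 424.3 kWh × €0.285 = €120.94 ≈ €121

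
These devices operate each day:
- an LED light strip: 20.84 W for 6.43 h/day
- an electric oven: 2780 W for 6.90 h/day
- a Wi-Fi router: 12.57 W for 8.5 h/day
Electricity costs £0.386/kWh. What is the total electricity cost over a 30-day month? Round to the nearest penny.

£224.92

LED light strip: 20.84 W × 6.43 h × 30 d = 4,020 Wh = 4.02 kWh
electric oven: 2780 W × 6.90 h × 30 d = 575,460 Wh = 575.5 kWh
Wi-Fi router: 12.57 W × 8.5 h × 30 d = 3,205 Wh = 3.205 kWh
Total energy = 4.02 + 575.5 + 3.205 = 582.7 kWh
Cost = 582.7 kWh × £0.386 = £224.92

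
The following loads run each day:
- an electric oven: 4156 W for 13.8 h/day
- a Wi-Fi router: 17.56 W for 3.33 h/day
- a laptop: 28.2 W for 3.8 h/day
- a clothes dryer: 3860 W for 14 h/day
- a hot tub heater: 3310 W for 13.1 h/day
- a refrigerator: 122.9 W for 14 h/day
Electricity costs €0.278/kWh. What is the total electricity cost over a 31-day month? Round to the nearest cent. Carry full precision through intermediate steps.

electric oven: 4156 W × 13.8 h × 31 d = 1,777,937 Wh = 1,778 kWh
Wi-Fi router: 17.56 W × 3.33 h × 31 d = 1,813 Wh = 1.813 kWh
laptop: 28.2 W × 3.8 h × 31 d = 3,322 Wh = 3.322 kWh
clothes dryer: 3860 W × 14 h × 31 d = 1,675,240 Wh = 1,675 kWh
hot tub heater: 3310 W × 13.1 h × 31 d = 1,344,191 Wh = 1,344 kWh
refrigerator: 122.9 W × 14 h × 31 d = 53,339 Wh = 53.34 kWh
Total energy = 1,778 + 1.813 + 3.322 + 1,675 + 1,344 + 53.34 = 4,856 kWh
Cost = 4,856 kWh × €0.278 = €1,349.92

€1349.92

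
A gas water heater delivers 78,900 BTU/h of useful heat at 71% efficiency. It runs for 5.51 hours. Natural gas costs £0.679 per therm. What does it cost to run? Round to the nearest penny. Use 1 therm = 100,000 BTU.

£4.16

Heat delivered = 78,900 BTU/h × 5.51 h = 434,739 BTU
Gas input = 434,739 / 0.71 = 612,308 BTU
= 612,308 / 100,000 = 6.123 therm
Cost = 6.123 × £0.679/therm = £4.16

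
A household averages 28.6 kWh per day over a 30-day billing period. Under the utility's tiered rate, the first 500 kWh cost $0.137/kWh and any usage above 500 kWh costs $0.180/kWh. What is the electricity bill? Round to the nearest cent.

$132.94

Usage = 28.6 kWh/day × 30 days = 858 kWh
First 500 kWh × $0.137 = $68.50
Remaining 358 kWh × $0.180 = $64.44
Total = $132.94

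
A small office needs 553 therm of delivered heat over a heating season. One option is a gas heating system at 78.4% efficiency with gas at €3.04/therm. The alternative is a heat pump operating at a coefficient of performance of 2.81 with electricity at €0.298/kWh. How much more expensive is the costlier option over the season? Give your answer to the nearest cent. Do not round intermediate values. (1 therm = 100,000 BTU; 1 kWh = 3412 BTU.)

Heat load = 553 therm × 100,000 = 55,300,000 BTU
Gas: input = 55,300,000 / 0.784 = 70,535,714 BTU = 705.4 therm → 705.4 × €3.04 = €2,144.29
Heat pump: 55,300,000 BTU / 3412 = 16,210 kWh heat; / 2.81 = 5,768 kWh in → × €0.298 = €1,718.80
Difference = |€2,144.29 − €1,718.80| = €425.48

€425.48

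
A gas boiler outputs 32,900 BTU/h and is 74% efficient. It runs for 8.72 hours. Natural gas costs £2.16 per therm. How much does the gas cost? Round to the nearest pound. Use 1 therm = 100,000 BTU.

Heat delivered = 32,900 BTU/h × 8.72 h = 286,888 BTU
Gas input = 286,888 / 0.74 = 387,686 BTU
= 387,686 / 100,000 = 3.877 therm
Cost = 3.877 × £2.16/therm = £8.37 ≈ £8

£8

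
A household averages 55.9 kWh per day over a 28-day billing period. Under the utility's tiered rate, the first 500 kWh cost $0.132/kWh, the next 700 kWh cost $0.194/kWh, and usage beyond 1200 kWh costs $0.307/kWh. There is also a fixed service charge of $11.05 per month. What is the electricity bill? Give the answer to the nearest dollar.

$325

Usage = 55.9 kWh/day × 28 days = 1565.2 kWh
First 500 kWh × $0.132 = $66.00
Next 700 kWh × $0.194 = $135.80
Remaining 365.2 kWh × $0.307 = $112.12
Energy charge = $313.92; + service $11.05 = $324.97 ≈ $325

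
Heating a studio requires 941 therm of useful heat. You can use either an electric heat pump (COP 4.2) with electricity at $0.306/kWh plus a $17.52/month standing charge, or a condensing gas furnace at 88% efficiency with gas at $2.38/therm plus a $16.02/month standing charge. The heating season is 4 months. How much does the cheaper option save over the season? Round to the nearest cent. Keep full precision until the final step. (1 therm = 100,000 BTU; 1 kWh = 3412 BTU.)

$529.64

Heat load = 941 therm × 100,000 = 94,100,000 BTU
Gas: input = 94,100,000 / 0.88 = 106,931,818 BTU = 1,069 therm → 1,069 × $2.38 = $2,544.98; + 4 × $16.02 standing = $2,609.06
Heat pump: 94,100,000 BTU / 3412 = 27,580 kWh heat; / 4.2 = 6,566 kWh in → × $0.306 = $2,009.34; + 4 × $17.52 standing = $2,079.42
Difference = |$2,609.06 − $2,079.42| = $529.64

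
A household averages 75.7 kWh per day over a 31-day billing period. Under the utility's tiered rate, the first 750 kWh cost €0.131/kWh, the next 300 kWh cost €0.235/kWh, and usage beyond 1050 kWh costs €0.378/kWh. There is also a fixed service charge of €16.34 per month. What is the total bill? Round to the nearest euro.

€675

Usage = 75.7 kWh/day × 31 days = 2346.7 kWh
First 750 kWh × €0.131 = €98.25
Next 300 kWh × €0.235 = €70.50
Remaining 1296.7 kWh × €0.378 = €490.15
Energy charge = €658.90; + service €16.34 = €675.24 ≈ €675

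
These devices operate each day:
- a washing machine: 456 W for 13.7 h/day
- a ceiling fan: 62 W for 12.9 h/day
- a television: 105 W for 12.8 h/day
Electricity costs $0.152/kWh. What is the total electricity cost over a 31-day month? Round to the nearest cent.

$39.54

washing machine: 456 W × 13.7 h × 31 d = 193,663 Wh = 193.7 kWh
ceiling fan: 62 W × 12.9 h × 31 d = 24,794 Wh = 24.79 kWh
television: 105 W × 12.8 h × 31 d = 41,664 Wh = 41.66 kWh
Total energy = 193.7 + 24.79 + 41.66 = 260.1 kWh
Cost = 260.1 kWh × $0.152 = $39.54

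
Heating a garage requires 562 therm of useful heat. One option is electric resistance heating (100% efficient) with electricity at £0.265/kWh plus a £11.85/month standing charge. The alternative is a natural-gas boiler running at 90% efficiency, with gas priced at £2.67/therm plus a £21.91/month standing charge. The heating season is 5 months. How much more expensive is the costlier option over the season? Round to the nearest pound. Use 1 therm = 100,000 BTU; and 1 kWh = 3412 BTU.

Heat load = 562 therm × 100,000 = 56,200,000 BTU
Gas: input = 56,200,000 / 0.900 = 62,444,444 BTU = 624.4 therm → 624.4 × £2.67 = £1,667.27; + 5 × £21.91 standing = £1,776.82
Electric: 56,200,000 BTU / 3412 = 16,470 kWh → × £0.265 = £4,364.89; + 5 × £11.85 standing = £4,424.14
Difference = |£1,776.82 − £4,424.14| = £2,647.32 ≈ £2647

£2647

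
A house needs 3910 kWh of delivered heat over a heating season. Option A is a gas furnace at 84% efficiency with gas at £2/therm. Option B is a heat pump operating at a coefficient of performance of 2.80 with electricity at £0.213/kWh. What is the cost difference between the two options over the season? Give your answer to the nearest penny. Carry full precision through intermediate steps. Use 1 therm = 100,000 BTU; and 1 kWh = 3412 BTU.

£20.20

Heat load = 3910 kWh × 3412 = 13,340,920 BTU
Gas: input = 13,340,920 / 0.84 = 15,882,048 BTU = 158.8 therm → 158.8 × £2 = £317.64
Heat pump: 13,340,920 BTU / 3412 = 3,910 kWh heat; / 2.80 = 1,396 kWh in → × £0.213 = £297.44
Difference = |£317.64 − £297.44| = £20.20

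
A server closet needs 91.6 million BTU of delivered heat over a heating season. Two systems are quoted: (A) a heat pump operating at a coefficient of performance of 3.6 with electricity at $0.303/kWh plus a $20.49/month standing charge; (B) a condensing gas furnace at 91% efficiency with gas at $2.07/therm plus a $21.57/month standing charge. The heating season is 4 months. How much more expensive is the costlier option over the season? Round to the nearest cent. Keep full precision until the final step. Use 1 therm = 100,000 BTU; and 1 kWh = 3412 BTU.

Heat load = 91.6 × 10⁶ BTU = 91,600,000 BTU
Gas: input = 91,600,000 / 0.91 = 100,659,341 BTU = 1,007 therm → 1,007 × $2.07 = $2,083.65; + 4 × $21.57 standing = $2,169.93
Heat pump: 91,600,000 BTU / 3412 = 26,850 kWh heat; / 3.6 = 7,457 kWh in → × $0.303 = $2,259.57; + 4 × $20.49 standing = $2,341.53
Difference = |$2,169.93 − $2,341.53| = $171.61

$171.61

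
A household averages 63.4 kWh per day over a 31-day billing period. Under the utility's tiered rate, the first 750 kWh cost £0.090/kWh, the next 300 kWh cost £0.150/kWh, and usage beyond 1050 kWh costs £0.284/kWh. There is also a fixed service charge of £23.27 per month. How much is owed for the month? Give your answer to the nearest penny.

Usage = 63.4 kWh/day × 31 days = 1965.4 kWh
First 750 kWh × £0.090 = £67.50
Next 300 kWh × £0.150 = £45.00
Remaining 915.4 kWh × £0.284 = £259.97
Energy charge = £372.47; + service £23.27 = £395.74

£395.74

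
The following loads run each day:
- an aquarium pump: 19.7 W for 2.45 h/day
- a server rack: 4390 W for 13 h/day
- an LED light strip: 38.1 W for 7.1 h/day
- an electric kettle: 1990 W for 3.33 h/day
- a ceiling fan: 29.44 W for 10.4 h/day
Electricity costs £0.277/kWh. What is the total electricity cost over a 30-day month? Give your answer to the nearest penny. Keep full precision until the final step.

aquarium pump: 19.7 W × 2.45 h × 30 d = 1,448 Wh = 1.448 kWh
server rack: 4390 W × 13 h × 30 d = 1,712,100 Wh = 1,712 kWh
LED light strip: 38.1 W × 7.1 h × 30 d = 8,115 Wh = 8.115 kWh
electric kettle: 1990 W × 3.33 h × 30 d = 198,801 Wh = 198.8 kWh
ceiling fan: 29.44 W × 10.4 h × 30 d = 9,185 Wh = 9.185 kWh
Total energy = 1.448 + 1,712 + 8.115 + 198.8 + 9.185 = 1,930 kWh
Cost = 1,930 kWh × £0.277 = £534.51

£534.51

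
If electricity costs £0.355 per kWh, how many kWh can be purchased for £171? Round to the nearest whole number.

£171 / £0.355 per kWh = 481.7 kWh

482 kWh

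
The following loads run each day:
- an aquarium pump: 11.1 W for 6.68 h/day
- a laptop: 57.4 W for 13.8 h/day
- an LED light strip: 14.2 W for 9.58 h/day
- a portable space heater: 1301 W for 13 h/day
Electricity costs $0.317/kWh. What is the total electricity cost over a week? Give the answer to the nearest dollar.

$40

aquarium pump: 11.1 W × 6.68 h × 7 d = 519 Wh = 0.519 kWh
laptop: 57.4 W × 13.8 h × 7 d = 5,545 Wh = 5.545 kWh
LED light strip: 14.2 W × 9.58 h × 7 d = 952 Wh = 0.9523 kWh
portable space heater: 1301 W × 13 h × 7 d = 118,391 Wh = 118.4 kWh
Total energy = 0.519 + 5.545 + 0.9523 + 118.4 = 125.4 kWh
Cost = 125.4 kWh × $0.317 = $39.75 ≈ $40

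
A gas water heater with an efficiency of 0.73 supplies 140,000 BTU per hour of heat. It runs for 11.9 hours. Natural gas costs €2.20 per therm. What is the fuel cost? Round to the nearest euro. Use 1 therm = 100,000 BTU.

€50

Heat delivered = 140,000 BTU/h × 11.9 h = 1,666,000 BTU
Gas input = 1,666,000 / 0.73 = 2,282,192 BTU
= 2,282,192 / 100,000 = 22.82 therm
Cost = 22.82 × €2.20/therm = €50.21 ≈ €50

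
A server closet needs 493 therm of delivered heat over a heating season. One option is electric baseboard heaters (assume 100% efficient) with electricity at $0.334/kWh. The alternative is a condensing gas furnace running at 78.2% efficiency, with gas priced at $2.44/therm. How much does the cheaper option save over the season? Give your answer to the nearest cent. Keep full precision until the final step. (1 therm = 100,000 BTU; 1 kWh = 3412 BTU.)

Heat load = 493 therm × 100,000 = 49,300,000 BTU
Gas: input = 49,300,000 / 0.782 = 63,043,478 BTU = 630.4 therm → 630.4 × $2.44 = $1,538.26
Electric: 49,300,000 BTU / 3412 = 14,450 kWh → × $0.334 = $4,825.97
Difference = |$1,538.26 − $4,825.97| = $3,287.71

$3287.71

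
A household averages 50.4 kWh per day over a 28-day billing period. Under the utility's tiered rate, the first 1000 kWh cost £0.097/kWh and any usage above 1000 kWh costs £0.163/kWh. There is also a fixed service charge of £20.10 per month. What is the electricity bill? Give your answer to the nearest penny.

Usage = 50.4 kWh/day × 28 days = 1411.2 kWh
First 1000 kWh × £0.097 = £97.00
Remaining 411.2 kWh × £0.163 = £67.03
Energy charge = £164.03; + service £20.10 = £184.13

£184.13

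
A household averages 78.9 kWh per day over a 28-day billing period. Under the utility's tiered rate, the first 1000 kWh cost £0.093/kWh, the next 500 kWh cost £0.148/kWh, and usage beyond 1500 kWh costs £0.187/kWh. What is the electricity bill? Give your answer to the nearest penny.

Usage = 78.9 kWh/day × 28 days = 2209.2 kWh
First 1000 kWh × £0.093 = £93.00
Next 500 kWh × £0.148 = £74.00
Remaining 709.2 kWh × £0.187 = £132.62
Total = £299.62

£299.62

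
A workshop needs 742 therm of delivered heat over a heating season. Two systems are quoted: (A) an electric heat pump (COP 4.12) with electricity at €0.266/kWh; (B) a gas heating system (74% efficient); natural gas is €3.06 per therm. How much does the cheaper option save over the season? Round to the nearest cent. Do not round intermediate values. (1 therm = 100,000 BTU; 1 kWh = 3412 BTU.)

Heat load = 742 therm × 100,000 = 74,200,000 BTU
Gas: input = 74,200,000 / 0.74 = 100,270,270 BTU = 1,003 therm → 1,003 × €3.06 = €3,068.27
Heat pump: 74,200,000 BTU / 3412 = 21,750 kWh heat; / 4.12 = 5,278 kWh in → × €0.266 = €1,404.04
Difference = |€3,068.27 − €1,404.04| = €1,664.23

€1664.23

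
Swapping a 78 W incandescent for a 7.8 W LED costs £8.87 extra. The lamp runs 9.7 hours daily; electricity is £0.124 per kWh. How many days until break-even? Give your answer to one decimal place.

105.0 days

Power saved = 78 − 7.8 = 70.2 W
Daily energy saved = 70.2 W × 9.7 h = 680.9 Wh = 0.68094 kWh
Daily savings = 0.68094 × £0.124 = £0.0844
Payback = £8.87 / £0.0844 per day = 105 days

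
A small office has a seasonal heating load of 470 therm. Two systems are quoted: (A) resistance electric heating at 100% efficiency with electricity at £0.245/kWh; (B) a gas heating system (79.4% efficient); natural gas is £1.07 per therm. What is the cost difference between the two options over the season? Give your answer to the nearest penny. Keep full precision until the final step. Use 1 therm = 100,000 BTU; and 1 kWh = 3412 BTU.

£2741.48

Heat load = 470 therm × 100,000 = 47,000,000 BTU
Gas: input = 47,000,000 / 0.794 = 59,193,955 BTU = 591.9 therm → 591.9 × £1.07 = £633.38
Electric: 47,000,000 BTU / 3412 = 13,770 kWh → × £0.245 = £3,374.85
Difference = |£633.38 − £3,374.85| = £2,741.48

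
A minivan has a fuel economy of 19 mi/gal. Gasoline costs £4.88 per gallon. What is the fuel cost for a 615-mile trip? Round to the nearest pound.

£158

Fuel = 615 mi / 19 mpg = 32.37 gal
Cost = 32.37 gal × £4.88/gal = £157.96 ≈ £158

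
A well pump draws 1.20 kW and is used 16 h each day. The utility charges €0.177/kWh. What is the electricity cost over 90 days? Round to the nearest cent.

Energy = 1200 W × 16 h/day × 90 days = 1,728,000 Wh = 1,728 kWh
Cost = 1,728 kWh × €0.177/kWh = €305.86

€305.86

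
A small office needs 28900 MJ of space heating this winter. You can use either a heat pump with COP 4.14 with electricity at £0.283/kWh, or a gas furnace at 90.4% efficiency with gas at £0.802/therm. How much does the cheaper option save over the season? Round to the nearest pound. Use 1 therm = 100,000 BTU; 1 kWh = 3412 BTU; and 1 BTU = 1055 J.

£306

Heat load = 28900 MJ = 28,900,000,000 J / 1055 = 27,393,365 BTU
Gas: input = 27,393,365 / 0.904 = 30,302,395 BTU = 303 therm → 303 × £0.802 = £243.03
Heat pump: 27,393,365 BTU / 3412 = 8,029 kWh heat; / 4.14 = 1,939 kWh in → × £0.283 = £548.81
Difference = |£243.03 − £548.81| = £305.79 ≈ £306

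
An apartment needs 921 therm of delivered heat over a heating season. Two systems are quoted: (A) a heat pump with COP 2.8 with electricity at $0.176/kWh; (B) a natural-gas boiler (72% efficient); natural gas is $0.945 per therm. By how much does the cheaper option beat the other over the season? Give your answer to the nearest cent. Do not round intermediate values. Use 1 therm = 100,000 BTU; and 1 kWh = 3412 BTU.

Heat load = 921 therm × 100,000 = 92,100,000 BTU
Gas: input = 92,100,000 / 0.72 = 127,916,667 BTU = 1,279 therm → 1,279 × $0.945 = $1,208.81
Heat pump: 92,100,000 BTU / 3412 = 26,990 kWh heat; / 2.8 = 9,640 kWh in → × $0.176 = $1,696.70
Difference = |$1,208.81 − $1,696.70| = $487.89

$487.89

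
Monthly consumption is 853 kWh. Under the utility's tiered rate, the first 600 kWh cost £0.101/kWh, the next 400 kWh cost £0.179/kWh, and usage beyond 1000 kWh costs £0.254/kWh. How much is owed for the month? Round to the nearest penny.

First 600 kWh × £0.101 = £60.60
Next 253 kWh × £0.179 = £45.29
Remaining tier: 0 kWh (not reached)
Total = £105.89

£105.89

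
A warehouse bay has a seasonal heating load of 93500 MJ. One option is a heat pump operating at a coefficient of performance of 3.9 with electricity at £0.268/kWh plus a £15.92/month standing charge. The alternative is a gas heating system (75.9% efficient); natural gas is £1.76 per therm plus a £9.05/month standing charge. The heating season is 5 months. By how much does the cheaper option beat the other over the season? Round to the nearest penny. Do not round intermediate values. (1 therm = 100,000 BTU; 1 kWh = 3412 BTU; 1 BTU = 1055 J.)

£235.81

Heat load = 93500 MJ = 93,500,000,000 J / 1055 = 88,625,592 BTU
Gas: input = 88,625,592 / 0.759 = 116,766,261 BTU = 1,168 therm → 1,168 × £1.76 = £2,055.09; + 5 × £9.05 standing = £2,100.34
Heat pump: 88,625,592 BTU / 3412 = 25,970 kWh heat; / 3.9 = 6,660 kWh in → × £0.268 = £1,784.93; + 5 × £15.92 standing = £1,864.53
Difference = |£2,100.34 − £1,864.53| = £235.81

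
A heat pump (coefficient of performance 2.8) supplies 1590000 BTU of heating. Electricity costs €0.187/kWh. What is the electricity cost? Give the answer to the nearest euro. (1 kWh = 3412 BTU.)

Heat delivered = 1,590,000 BTU / 3412 = 466 kWh
Electrical input = 466 kWh / 2.8 = 166.4 kWh
Cost = 166.4 × €0.187/kWh = €31.12 ≈ €31

€31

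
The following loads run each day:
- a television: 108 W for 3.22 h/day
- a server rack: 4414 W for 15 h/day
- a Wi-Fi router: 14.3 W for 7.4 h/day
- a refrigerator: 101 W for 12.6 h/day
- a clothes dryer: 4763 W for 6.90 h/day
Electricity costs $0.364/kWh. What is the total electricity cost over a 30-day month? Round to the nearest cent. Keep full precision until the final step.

$1100.75

television: 108 W × 3.22 h × 30 d = 10,433 Wh = 10.43 kWh
server rack: 4414 W × 15 h × 30 d = 1,986,300 Wh = 1,986 kWh
Wi-Fi router: 14.3 W × 7.4 h × 30 d = 3,175 Wh = 3.175 kWh
refrigerator: 101 W × 12.6 h × 30 d = 38,178 Wh = 38.18 kWh
clothes dryer: 4763 W × 6.90 h × 30 d = 985,941 Wh = 985.9 kWh
Total energy = 10.43 + 1,986 + 3.175 + 38.18 + 985.9 = 3,024 kWh
Cost = 3,024 kWh × $0.364 = $1,100.75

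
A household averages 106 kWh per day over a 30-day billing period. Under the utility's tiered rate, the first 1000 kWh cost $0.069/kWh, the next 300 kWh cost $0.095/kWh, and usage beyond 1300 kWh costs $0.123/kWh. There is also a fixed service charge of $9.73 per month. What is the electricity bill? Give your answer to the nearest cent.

$338.47

Usage = 106 kWh/day × 30 days = 3180 kWh
First 1000 kWh × $0.069 = $69.00
Next 300 kWh × $0.095 = $28.50
Remaining 1880 kWh × $0.123 = $231.24
Energy charge = $328.74; + service $9.73 = $338.47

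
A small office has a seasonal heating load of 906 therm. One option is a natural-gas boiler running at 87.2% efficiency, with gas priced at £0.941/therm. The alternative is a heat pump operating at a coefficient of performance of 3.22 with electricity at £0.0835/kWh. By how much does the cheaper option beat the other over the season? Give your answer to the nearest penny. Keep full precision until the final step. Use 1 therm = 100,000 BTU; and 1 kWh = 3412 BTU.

Heat load = 906 therm × 100,000 = 90,600,000 BTU
Gas: input = 90,600,000 / 0.872 = 103,899,083 BTU = 1,039 therm → 1,039 × £0.941 = £977.69
Heat pump: 90,600,000 BTU / 3412 = 26,550 kWh heat; / 3.22 = 8,246 kWh in → × £0.0835 = £688.57
Difference = |£977.69 − £688.57| = £289.12

£289.12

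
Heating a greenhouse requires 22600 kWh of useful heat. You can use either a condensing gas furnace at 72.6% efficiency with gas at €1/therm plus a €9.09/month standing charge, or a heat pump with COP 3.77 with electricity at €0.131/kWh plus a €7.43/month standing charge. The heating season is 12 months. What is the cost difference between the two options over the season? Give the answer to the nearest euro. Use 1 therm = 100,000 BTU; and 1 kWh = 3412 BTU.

€297

Heat load = 22600 kWh × 3412 = 77,111,200 BTU
Gas: input = 77,111,200 / 0.726 = 106,213,774 BTU = 1,062 therm → 1,062 × €1 = €1,062.14; + 12 × €9.09 standing = €1,171.22
Heat pump: 77,111,200 BTU / 3412 = 22,600 kWh heat; / 3.77 = 5,995 kWh in → × €0.131 = €785.31; + 12 × €7.43 standing = €874.47
Difference = |€1,171.22 − €874.47| = €296.75 ≈ €297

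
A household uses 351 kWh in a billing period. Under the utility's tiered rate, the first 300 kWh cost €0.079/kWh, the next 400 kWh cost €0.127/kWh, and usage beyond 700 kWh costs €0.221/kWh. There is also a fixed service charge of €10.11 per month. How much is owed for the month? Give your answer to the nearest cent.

First 300 kWh × €0.079 = €23.70
Next 51 kWh × €0.127 = €6.48
Remaining tier: 0 kWh (not reached)
Energy charge = €30.18; + service €10.11 = €40.29

€40.29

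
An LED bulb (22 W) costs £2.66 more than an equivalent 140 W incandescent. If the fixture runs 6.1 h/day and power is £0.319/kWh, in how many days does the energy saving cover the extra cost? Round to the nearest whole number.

Power saved = 140 − 22 = 118 W
Daily energy saved = 118 W × 6.1 h = 719.8 Wh = 0.7198 kWh
Daily savings = 0.7198 × £0.319 = £0.2296
Payback = £2.66 / £0.2296 per day = 11.58 days

12 days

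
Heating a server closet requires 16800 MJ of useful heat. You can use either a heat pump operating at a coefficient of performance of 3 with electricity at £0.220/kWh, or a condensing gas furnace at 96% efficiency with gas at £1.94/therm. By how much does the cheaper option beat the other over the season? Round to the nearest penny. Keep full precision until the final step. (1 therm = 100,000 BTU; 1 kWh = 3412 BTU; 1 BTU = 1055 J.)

£20.45

Heat load = 16800 MJ = 16,800,000,000 J / 1055 = 15,924,171 BTU
Gas: input = 15,924,171 / 0.96 = 16,587,678 BTU = 165.9 therm → 165.9 × £1.94 = £321.80
Heat pump: 15,924,171 BTU / 3412 = 4,667 kWh heat; / 3 = 1,556 kWh in → × £0.220 = £342.25
Difference = |£321.80 − £342.25| = £20.45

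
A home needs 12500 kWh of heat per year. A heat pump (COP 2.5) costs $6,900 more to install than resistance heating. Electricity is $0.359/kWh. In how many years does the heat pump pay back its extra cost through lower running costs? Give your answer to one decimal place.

2.6 years

Resistance: 12500 kWh × $0.359 = $4,487.50/yr
Heat pump: 12500 / 2.5 = 5000 kWh in → × $0.359 = $1,795.00/yr
Annual savings = $2,692.50
Payback = $6,900 / $2,692.50 = 2.56 years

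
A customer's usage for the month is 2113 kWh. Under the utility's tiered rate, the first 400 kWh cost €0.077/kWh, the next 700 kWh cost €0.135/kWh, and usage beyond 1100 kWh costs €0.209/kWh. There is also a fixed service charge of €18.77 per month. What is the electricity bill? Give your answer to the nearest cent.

€355.79

First 400 kWh × €0.077 = €30.80
Next 700 kWh × €0.135 = €94.50
Remaining 1013 kWh × €0.209 = €211.72
Energy charge = €337.02; + service €18.77 = €355.79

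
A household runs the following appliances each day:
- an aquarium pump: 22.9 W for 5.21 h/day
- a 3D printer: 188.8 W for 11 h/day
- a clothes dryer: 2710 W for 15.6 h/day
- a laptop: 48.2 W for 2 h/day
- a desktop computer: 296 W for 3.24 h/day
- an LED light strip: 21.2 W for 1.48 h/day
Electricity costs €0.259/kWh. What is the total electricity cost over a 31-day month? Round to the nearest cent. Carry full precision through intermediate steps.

€365.79

aquarium pump: 22.9 W × 5.21 h × 31 d = 3,699 Wh = 3.699 kWh
3D printer: 188.8 W × 11 h × 31 d = 64,381 Wh = 64.38 kWh
clothes dryer: 2710 W × 15.6 h × 31 d = 1,310,556 Wh = 1,311 kWh
laptop: 48.2 W × 2 h × 31 d = 2,988 Wh = 2.988 kWh
desktop computer: 296 W × 3.24 h × 31 d = 29,730 Wh = 29.73 kWh
LED light strip: 21.2 W × 1.48 h × 31 d = 973 Wh = 0.9727 kWh
Total energy = 3.699 + 64.38 + 1,311 + 2.988 + 29.73 + 0.9727 = 1,412 kWh
Cost = 1,412 kWh × €0.259 = €365.79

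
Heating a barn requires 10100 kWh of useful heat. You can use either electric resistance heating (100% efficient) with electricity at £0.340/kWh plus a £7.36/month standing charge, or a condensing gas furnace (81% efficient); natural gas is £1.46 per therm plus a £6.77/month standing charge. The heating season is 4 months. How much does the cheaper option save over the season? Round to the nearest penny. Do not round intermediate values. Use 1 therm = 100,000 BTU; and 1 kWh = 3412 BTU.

Heat load = 10100 kWh × 3412 = 34,461,200 BTU
Gas: input = 34,461,200 / 0.81 = 42,544,691 BTU = 425.4 therm → 425.4 × £1.46 = £621.15; + 4 × £6.77 standing = £648.23
Electric: 34,461,200 BTU / 3412 = 10,100 kWh → × £0.340 = £3,434.00; + 4 × £7.36 standing = £3,463.44
Difference = |£648.23 − £3,463.44| = £2,815.21

£2815.21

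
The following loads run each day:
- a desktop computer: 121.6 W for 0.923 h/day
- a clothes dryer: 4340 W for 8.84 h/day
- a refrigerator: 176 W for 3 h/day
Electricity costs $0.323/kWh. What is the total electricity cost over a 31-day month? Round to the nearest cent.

desktop computer: 121.6 W × 0.923 h × 31 d = 3,479 Wh = 3.479 kWh
clothes dryer: 4340 W × 8.84 h × 31 d = 1,189,334 Wh = 1,189 kWh
refrigerator: 176 W × 3 h × 31 d = 16,368 Wh = 16.37 kWh
Total energy = 3.479 + 1,189 + 16.37 = 1,209 kWh
Cost = 1,209 kWh × $0.323 = $390.57

$390.57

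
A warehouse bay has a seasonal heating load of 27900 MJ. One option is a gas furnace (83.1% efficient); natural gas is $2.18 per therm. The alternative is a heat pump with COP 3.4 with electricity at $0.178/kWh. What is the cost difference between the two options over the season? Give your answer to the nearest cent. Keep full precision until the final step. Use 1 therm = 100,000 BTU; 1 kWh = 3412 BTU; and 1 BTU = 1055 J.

Heat load = 27900 MJ = 27,900,000,000 J / 1055 = 26,445,498 BTU
Gas: input = 26,445,498 / 0.831 = 31,823,704 BTU = 318.2 therm → 318.2 × $2.18 = $693.76
Heat pump: 26,445,498 BTU / 3412 = 7,751 kWh heat; / 3.4 = 2,280 kWh in → × $0.178 = $405.77
Difference = |$693.76 − $405.77| = $287.98

$287.98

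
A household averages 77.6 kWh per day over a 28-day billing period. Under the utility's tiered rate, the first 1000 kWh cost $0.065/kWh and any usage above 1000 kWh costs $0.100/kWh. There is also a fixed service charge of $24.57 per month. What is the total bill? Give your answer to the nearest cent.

$206.85

Usage = 77.6 kWh/day × 28 days = 2172.8 kWh
First 1000 kWh × $0.065 = $65.00
Remaining 1172.8 kWh × $0.100 = $117.28
Energy charge = $182.28; + service $24.57 = $206.85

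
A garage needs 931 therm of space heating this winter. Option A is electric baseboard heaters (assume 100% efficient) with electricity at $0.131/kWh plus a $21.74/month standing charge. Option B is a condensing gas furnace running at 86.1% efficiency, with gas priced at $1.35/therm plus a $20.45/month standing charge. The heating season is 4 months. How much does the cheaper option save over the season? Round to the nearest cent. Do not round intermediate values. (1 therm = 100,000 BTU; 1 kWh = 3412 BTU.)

$2119.88

Heat load = 931 therm × 100,000 = 93,100,000 BTU
Gas: input = 93,100,000 / 0.861 = 108,130,081 BTU = 1,081 therm → 1,081 × $1.35 = $1,459.76; + 4 × $20.45 standing = $1,541.56
Electric: 93,100,000 BTU / 3412 = 27,290 kWh → × $0.131 = $3,574.47; + 4 × $21.74 standing = $3,661.43
Difference = |$1,541.56 − $3,661.43| = $2,119.88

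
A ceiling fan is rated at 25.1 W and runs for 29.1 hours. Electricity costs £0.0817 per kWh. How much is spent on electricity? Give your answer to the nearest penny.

Energy = 25.1 W × 29.1 h = 730 Wh = 0.7304 kWh
Cost = 0.7304 kWh × £0.0817/kWh = £0.06

£0.06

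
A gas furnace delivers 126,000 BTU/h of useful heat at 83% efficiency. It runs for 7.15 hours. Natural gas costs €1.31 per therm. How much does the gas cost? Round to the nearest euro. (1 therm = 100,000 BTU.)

€14

Heat delivered = 126,000 BTU/h × 7.15 h = 900,900 BTU
Gas input = 900,900 / 0.83 = 1,085,422 BTU
= 1,085,422 / 100,000 = 10.85 therm
Cost = 10.85 × €1.31/therm = €14.22 ≈ €14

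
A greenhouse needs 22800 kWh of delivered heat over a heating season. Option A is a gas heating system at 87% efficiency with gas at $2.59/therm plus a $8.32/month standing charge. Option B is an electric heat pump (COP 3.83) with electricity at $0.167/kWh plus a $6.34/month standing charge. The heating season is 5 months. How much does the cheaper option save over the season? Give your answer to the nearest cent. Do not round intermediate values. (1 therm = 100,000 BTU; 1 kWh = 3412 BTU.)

Heat load = 22800 kWh × 3412 = 77,793,600 BTU
Gas: input = 77,793,600 / 0.87 = 89,417,931 BTU = 894.2 therm → 894.2 × $2.59 = $2,315.92; + 5 × $8.32 standing = $2,357.52
Heat pump: 77,793,600 BTU / 3412 = 22,800 kWh heat; / 3.83 = 5,953 kWh in → × $0.167 = $994.15; + 5 × $6.34 standing = $1,025.85
Difference = |$2,357.52 − $1,025.85| = $1,331.67

$1331.67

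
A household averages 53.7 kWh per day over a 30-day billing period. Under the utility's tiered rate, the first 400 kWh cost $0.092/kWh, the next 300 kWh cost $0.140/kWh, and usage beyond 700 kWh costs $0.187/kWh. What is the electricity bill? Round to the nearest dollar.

$249

Usage = 53.7 kWh/day × 30 days = 1611 kWh
First 400 kWh × $0.092 = $36.80
Next 300 kWh × $0.140 = $42.00
Remaining 911 kWh × $0.187 = $170.36
Total = $249.16 ≈ $249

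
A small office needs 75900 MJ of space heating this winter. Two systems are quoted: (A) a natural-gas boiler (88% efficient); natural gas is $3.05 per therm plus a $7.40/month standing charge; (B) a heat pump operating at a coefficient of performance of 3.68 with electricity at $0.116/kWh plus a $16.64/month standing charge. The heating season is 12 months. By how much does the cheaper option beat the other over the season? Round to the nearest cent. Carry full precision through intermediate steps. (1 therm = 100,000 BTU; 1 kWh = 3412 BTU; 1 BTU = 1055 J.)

Heat load = 75900 MJ = 75,900,000,000 J / 1055 = 71,943,128 BTU
Gas: input = 71,943,128 / 0.88 = 81,753,555 BTU = 817.5 therm → 817.5 × $3.05 = $2,493.48; + 12 × $7.40 standing = $2,582.28
Heat pump: 71,943,128 BTU / 3412 = 21,090 kWh heat; / 3.68 = 5,730 kWh in → × $0.116 = $664.65; + 12 × $16.64 standing = $864.33
Difference = |$2,582.28 − $864.33| = $1,717.96

$1717.96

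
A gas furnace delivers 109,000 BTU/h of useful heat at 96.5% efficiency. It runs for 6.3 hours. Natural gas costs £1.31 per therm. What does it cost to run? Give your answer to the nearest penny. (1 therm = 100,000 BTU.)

£9.32

Heat delivered = 109,000 BTU/h × 6.3 h = 686,700 BTU
Gas input = 686,700 / 0.965 = 711,606 BTU
= 711,606 / 100,000 = 7.116 therm
Cost = 7.116 × £1.31/therm = £9.32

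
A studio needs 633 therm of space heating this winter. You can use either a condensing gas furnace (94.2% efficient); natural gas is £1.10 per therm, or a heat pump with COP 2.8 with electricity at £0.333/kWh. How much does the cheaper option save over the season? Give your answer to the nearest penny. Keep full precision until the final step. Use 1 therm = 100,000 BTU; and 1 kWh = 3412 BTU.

Heat load = 633 therm × 100,000 = 63,300,000 BTU
Gas: input = 63,300,000 / 0.942 = 67,197,452 BTU = 672 therm → 672 × £1.10 = £739.17
Heat pump: 63,300,000 BTU / 3412 = 18,550 kWh heat; / 2.8 = 6,626 kWh in → × £0.333 = £2,206.38
Difference = |£739.17 − £2,206.38| = £1,467.21

£1467.21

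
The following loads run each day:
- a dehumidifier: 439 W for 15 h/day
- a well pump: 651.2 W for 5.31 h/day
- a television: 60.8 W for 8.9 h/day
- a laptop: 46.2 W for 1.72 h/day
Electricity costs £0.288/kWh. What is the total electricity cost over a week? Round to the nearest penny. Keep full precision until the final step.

dehumidifier: 439 W × 15 h × 7 d = 46,095 Wh = 46.09 kWh
well pump: 651.2 W × 5.31 h × 7 d = 24,205 Wh = 24.21 kWh
television: 60.8 W × 8.9 h × 7 d = 3,788 Wh = 3.788 kWh
laptop: 46.2 W × 1.72 h × 7 d = 556 Wh = 0.5562 kWh
Total energy = 46.09 + 24.21 + 3.788 + 0.5562 = 74.64 kWh
Cost = 74.64 kWh × £0.288 = £21.50

£21.50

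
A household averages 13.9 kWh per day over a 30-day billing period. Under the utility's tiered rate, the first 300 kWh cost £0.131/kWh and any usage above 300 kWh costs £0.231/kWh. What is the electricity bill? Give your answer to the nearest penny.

Usage = 13.9 kWh/day × 30 days = 417 kWh
First 300 kWh × £0.131 = £39.30
Remaining 117 kWh × £0.231 = £27.03
Total = £66.33

£66.33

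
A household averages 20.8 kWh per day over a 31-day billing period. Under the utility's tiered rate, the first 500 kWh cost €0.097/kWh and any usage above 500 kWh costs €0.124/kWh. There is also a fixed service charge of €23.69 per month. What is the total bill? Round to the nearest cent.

Usage = 20.8 kWh/day × 31 days = 644.8 kWh
First 500 kWh × €0.097 = €48.50
Remaining 144.8 kWh × €0.124 = €17.96
Energy charge = €66.46; + service €23.69 = €90.15

€90.15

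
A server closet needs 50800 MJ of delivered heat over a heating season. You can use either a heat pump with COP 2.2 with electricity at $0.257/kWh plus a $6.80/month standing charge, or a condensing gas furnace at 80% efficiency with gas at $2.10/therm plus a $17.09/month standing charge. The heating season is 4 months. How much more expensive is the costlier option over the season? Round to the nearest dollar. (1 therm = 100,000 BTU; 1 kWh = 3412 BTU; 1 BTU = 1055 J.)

Heat load = 50800 MJ = 50,800,000,000 J / 1055 = 48,151,659 BTU
Gas: input = 48,151,659 / 0.80 = 60,189,573 BTU = 601.9 therm → 601.9 × $2.10 = $1,263.98; + 4 × $17.09 standing = $1,332.34
Heat pump: 48,151,659 BTU / 3412 = 14,110 kWh heat; / 2.2 = 6,415 kWh in → × $0.257 = $1,648.59; + 4 × $6.80 standing = $1,675.79
Difference = |$1,332.34 − $1,675.79| = $343.45 ≈ $343

$343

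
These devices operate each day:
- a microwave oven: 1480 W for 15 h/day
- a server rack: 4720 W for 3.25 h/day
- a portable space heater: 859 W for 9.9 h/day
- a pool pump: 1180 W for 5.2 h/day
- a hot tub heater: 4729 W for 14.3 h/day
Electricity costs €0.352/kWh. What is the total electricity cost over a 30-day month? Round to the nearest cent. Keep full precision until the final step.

€1265.14

microwave oven: 1480 W × 15 h × 30 d = 666,000 Wh = 666 kWh
server rack: 4720 W × 3.25 h × 30 d = 460,200 Wh = 460.2 kWh
portable space heater: 859 W × 9.9 h × 30 d = 255,123 Wh = 255.1 kWh
pool pump: 1180 W × 5.2 h × 30 d = 184,080 Wh = 184.1 kWh
hot tub heater: 4729 W × 14.3 h × 30 d = 2,028,741 Wh = 2,029 kWh
Total energy = 666 + 460.2 + 255.1 + 184.1 + 2,029 = 3,594 kWh
Cost = 3,594 kWh × €0.352 = €1,265.14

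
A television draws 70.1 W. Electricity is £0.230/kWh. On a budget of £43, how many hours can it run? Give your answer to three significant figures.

2670 h

Energy budget = £43 / £0.230 per kWh = 187 kWh = 186,957 Wh
Runtime = 186,957 Wh / 70.1 W = 2,667 h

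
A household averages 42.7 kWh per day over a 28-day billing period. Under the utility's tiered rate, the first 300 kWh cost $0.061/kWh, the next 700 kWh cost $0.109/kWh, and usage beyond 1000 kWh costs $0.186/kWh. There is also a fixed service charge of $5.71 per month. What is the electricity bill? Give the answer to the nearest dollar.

Usage = 42.7 kWh/day × 28 days = 1195.6 kWh
First 300 kWh × $0.061 = $18.30
Next 700 kWh × $0.109 = $76.30
Remaining 195.6 kWh × $0.186 = $36.38
Energy charge = $130.98; + service $5.71 = $136.69 ≈ $137

$137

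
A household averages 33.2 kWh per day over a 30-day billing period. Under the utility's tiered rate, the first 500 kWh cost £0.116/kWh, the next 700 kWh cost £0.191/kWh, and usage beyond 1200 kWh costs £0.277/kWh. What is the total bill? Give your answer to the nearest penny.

£152.74

Usage = 33.2 kWh/day × 30 days = 996 kWh
First 500 kWh × £0.116 = £58.00
Next 496 kWh × £0.191 = £94.74
Remaining tier: 0 kWh (not reached)
Total = £152.74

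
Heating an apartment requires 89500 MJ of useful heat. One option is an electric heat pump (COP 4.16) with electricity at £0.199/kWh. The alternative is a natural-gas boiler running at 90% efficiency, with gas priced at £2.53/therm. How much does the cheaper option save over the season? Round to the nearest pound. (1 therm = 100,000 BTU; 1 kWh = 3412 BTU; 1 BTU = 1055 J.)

£1195

Heat load = 89500 MJ = 89,500,000,000 J / 1055 = 84,834,123 BTU
Gas: input = 84,834,123 / 0.90 = 94,260,137 BTU = 942.6 therm → 942.6 × £2.53 = £2,384.78
Heat pump: 84,834,123 BTU / 3412 = 24,860 kWh heat; / 4.16 = 5,977 kWh in → × £0.199 = £1,189.38
Difference = |£2,384.78 − £1,189.38| = £1,195.40 ≈ £1195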